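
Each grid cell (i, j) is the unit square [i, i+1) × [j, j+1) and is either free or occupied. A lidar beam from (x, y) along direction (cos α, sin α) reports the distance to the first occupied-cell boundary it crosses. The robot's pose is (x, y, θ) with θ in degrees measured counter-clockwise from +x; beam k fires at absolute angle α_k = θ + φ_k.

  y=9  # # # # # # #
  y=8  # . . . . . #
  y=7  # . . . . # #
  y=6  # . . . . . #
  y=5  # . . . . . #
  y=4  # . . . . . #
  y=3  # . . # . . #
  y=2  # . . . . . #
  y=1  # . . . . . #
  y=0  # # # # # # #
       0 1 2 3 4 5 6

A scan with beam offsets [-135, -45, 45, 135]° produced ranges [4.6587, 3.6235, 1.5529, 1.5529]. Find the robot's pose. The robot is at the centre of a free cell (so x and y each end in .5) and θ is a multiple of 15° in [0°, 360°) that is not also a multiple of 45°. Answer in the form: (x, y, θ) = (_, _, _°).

The pose lattice has 38·16 = 608 candidates. Test each by forward raycasting.
  (1.5, 4.5, 255°): beam 1 = 1.0000 ≠ 4.6587 ✗
  (2.5, 5.5, 330°): beam 1 = 1.5529 ≠ 4.6587 ✗
  (5.5, 4.5, 195°): beam 1 = 1.0000 ≠ 4.6587 ✗
  (2.5, 4.5, 105°): beam 1 = 1.0000 ≠ 4.6587 ✗
  (1.5, 6.5, 210°): beam 1 = 2.5882 ≠ 4.6587 ✗
  …
  (4.5, 2.5, 210°): r_1=4.6587, r_2=3.6235, r_3=1.5529, r_4=1.5529 — all match ✓
Unique over the lattice → pose = (4.5, 2.5, 210°).

(x, y, θ) = (4.5, 2.5, 210°)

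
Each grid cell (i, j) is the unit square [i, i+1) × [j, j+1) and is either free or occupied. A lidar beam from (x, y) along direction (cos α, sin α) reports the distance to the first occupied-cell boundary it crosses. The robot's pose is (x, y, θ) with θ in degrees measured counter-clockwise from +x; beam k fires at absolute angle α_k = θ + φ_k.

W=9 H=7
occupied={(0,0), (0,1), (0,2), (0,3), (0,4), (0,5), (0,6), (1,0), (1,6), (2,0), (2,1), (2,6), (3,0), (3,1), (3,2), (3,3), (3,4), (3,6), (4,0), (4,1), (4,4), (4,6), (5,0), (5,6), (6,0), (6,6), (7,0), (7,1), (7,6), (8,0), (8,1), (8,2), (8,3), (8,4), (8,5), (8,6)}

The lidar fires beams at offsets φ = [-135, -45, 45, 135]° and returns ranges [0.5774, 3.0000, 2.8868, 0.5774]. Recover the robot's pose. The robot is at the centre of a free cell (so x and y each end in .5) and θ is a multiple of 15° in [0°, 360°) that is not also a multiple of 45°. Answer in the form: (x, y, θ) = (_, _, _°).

Candidates: 27 free-cell centres × 16 headings = 432 poses. Raycast each; keep the one whose scan matches to 4 dp.
  (2.5, 4.5, 165°): beam 2 = 1.7321 ≠ 3.0000 ✗
  (5.5, 4.5, 240°): beam 1 = 1.5529 ≠ 0.5774 ✗
  (5.5, 2.5, 195°): beam 1 = 4.0415 ≠ 0.5774 ✗
  (1.5, 5.5, 345°): beam 3 = 1.0000 ≠ 2.8868 ✗
  (6.5, 1.5, 30°): beam 1 = 0.5176 ≠ 0.5774 ✗
  …
  (6.5, 1.5, 105°): r_1=0.5774, r_2=3.0000, r_3=2.8868, r_4=0.5774 — all match ✓
No second candidate reproduces the full scan.

(x, y, θ) = (6.5, 1.5, 105°)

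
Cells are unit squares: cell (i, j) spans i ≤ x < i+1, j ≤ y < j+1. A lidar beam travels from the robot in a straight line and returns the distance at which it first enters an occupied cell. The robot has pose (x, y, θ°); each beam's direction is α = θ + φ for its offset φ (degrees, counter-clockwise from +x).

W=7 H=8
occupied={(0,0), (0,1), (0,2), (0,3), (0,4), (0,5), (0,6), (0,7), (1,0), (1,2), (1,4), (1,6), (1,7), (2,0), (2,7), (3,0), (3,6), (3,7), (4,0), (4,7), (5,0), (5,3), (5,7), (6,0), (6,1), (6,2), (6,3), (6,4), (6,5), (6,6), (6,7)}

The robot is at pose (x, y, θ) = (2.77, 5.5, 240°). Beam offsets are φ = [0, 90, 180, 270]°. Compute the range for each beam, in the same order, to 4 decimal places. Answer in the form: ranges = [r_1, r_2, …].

beam 1: φ=0°, α=240°
  direction (-0.5000, -0.8660); cell (2,5); t to first gridline: x 1.5400, y 0.5774 (then +2.0000 / +1.1547)
    (2,4) via y @ 0.5774
    (1,4) via x @ 1.5400  # hit
  → r_1 = 1.5400
beam 2: φ=90°, α=330°
  direction (0.8660, -0.5000); cell (2,5); t to first gridline: x 0.2656, y 1.0000 (then +1.1547 / +2.0000)
    (3,5) via x @ 0.2656
    (3,4) via y @ 1.0000
    (4,4) via x @ 1.4203
    (5,4) via x @ 2.5750
    (5,3) via y @ 3.0000  # hit
  → r_2 = 3.0000
beam 3: φ=180°, α=60°
  direction (0.5000, 0.8660); cell (2,5); t to first gridline: x 0.4600, y 0.5774 (then +2.0000 / +1.1547)
    (3,5) via x @ 0.4600
    (3,6) via y @ 0.5774  # hit
  → r_3 = 0.5774
beam 4: φ=270°, α=150°
  direction (-0.8660, 0.5000); cell (2,5); t to first gridline: x 0.8891, y 1.0000 (then +1.1547 / +2.0000)
    (1,5) via x @ 0.8891
    (1,6) via y @ 1.0000  # hit
  → r_4 = 1.0000

ranges = [1.5400, 3.0000, 0.5774, 1.0000]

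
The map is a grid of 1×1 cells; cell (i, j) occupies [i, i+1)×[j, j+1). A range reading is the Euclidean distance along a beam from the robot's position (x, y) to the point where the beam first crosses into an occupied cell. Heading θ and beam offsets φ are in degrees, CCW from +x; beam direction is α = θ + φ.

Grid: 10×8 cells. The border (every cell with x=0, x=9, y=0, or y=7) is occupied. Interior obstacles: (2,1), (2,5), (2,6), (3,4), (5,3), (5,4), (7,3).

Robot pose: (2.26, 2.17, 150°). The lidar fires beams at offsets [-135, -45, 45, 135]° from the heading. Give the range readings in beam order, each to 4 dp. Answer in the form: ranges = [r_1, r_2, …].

ranges = [3.2069, 4.8683, 1.3044, 0.1760]

beam 1: φ=-135°, α=15°
  direction (0.9659, 0.2588); cell (2,2); t to first gridline: x 0.7661, y 3.2069 (then +1.0353 / +3.8637)
    (3,2) via x @ 0.7661
    (4,2) via x @ 1.8014
    (5,2) via x @ 2.8367
    (5,3) via y @ 3.2069  # hit
  → r_1 = 3.2069
beam 2: φ=-45°, α=105°
  direction (-0.2588, 0.9659); cell (2,2); t to first gridline: x 1.0046, y 0.8593 (then +3.8637 / +1.0353)
    (2,3) via y @ 0.8593
    (1,3) via x @ 1.0046
    (1,4) via y @ 1.8946
    (1,5) via y @ 2.9298
    (1,6) via y @ 3.9651
    (0,6) via x @ 4.8683  # hit
  → r_2 = 4.8683
beam 3: φ=45°, α=195°
  direction (-0.9659, -0.2588); cell (2,2); t to first gridline: x 0.2692, y 0.6568 (then +1.0353 / +3.8637)
    (1,2) via x @ 0.2692
    (1,1) via y @ 0.6568
    (0,1) via x @ 1.3044  # hit
  → r_3 = 1.3044
beam 4: φ=135°, α=285°
  direction (0.2588, -0.9659); cell (2,2); t to first gridline: x 2.8591, y 0.1760 (then +3.8637 / +1.0353)
    (2,1) via y @ 0.1760  # hit
  → r_4 = 0.1760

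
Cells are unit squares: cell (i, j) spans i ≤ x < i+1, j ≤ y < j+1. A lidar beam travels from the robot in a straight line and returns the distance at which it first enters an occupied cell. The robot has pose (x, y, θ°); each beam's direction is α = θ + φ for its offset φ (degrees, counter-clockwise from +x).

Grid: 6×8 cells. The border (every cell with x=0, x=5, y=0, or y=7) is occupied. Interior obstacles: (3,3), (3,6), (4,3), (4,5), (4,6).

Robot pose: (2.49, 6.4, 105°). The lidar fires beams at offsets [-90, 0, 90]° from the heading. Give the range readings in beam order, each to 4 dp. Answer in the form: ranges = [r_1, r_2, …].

beam 1: φ=-90°, α=15°
  cosα=0.9659 sinα=0.2588 | (2,6) | tMaxX 0.5280 tMaxY 2.3182 | tΔX 1.0353 tΔY 3.8637
    t=0.5280 [x] (3,6) — stop
  → r_1 = 0.5280
beam 2: φ=0°, α=105°
  cosα=-0.2588 sinα=0.9659 | (2,6) | tMaxX 1.8932 tMaxY 0.6212 | tΔX 3.8637 tΔY 1.0353
    t=0.6212 [y] (2,7) — stop
  → r_2 = 0.6212
beam 3: φ=90°, α=195°
  cosα=-0.9659 sinα=-0.2588 | (2,6) | tMaxX 0.5073 tMaxY 1.5455 | tΔX 1.0353 tΔY 3.8637
    t=0.5073 [x] (1,6)
    t=1.5426 [x] (0,6) — stop
  → r_3 = 1.5426

ranges = [0.5280, 0.6212, 1.5426]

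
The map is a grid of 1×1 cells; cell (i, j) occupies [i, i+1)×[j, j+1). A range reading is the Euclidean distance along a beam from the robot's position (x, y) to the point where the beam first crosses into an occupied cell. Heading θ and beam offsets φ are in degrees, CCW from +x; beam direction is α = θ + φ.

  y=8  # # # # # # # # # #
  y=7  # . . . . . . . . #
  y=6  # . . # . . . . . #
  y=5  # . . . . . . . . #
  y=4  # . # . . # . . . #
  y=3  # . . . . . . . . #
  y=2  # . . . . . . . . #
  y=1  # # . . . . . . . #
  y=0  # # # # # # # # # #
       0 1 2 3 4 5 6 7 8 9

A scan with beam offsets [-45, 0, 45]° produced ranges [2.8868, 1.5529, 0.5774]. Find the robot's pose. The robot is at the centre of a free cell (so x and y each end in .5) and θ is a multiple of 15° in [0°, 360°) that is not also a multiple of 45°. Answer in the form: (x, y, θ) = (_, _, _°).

Candidates: 52 free-cell centres × 16 headings = 832 poses. Raycast each; keep the one whose scan matches to 4 dp.
  (5.5, 6.5, 105°): beam 1 = 1.7321 ≠ 2.8868 ✗
  (2.5, 7.5, 300°): beam 1 = 5.6940 ≠ 2.8868 ✗
  (7.5, 3.5, 165°): beam 1 = 5.1962 ≠ 2.8868 ✗
  (3.5, 1.5, 210°): beam 1 = 1.5529 ≠ 2.8868 ✗
  …
  (3.5, 1.5, 195°): r_1=2.8868, r_2=1.5529, r_3=0.5774 — all match ✓
Unique over the lattice → pose = (3.5, 1.5, 195°).

(x, y, θ) = (3.5, 1.5, 195°)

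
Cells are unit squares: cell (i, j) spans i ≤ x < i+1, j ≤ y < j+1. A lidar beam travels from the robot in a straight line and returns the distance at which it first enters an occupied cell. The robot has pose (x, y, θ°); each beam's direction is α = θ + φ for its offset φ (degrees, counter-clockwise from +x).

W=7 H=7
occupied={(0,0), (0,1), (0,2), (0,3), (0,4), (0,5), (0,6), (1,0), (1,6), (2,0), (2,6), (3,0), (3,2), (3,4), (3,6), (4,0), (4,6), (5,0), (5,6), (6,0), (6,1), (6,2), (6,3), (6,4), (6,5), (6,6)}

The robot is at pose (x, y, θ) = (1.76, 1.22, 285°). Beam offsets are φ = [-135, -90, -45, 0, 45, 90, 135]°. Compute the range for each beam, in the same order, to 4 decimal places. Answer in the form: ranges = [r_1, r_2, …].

beam 1: φ=-135°, α=150°
  dir = (cos 150°, sin 150°) = (-0.8660, 0.5000); from cell (1,1)
  next x-line at t=0.8776, next y-line at t=1.5600; Δt_x=1.1547, Δt_y=2.0000
    x: enter (0,1) at t=0.8776 ← occupied
  → r_1 = 0.8776
beam 2: φ=-90°, α=195°
  dir = (cos 195°, sin 195°) = (-0.9659, -0.2588); from cell (1,1)
  next x-line at t=0.7868, next y-line at t=0.8500; Δt_x=1.0353, Δt_y=3.8637
    x: enter (0,1) at t=0.7868 ← occupied
  → r_2 = 0.7868
beam 3: φ=-45°, α=240°
  dir = (cos 240°, sin 240°) = (-0.5000, -0.8660); from cell (1,1)
  next x-line at t=1.5200, next y-line at t=0.2540; Δt_x=2.0000, Δt_y=1.1547
    y: enter (1,0) at t=0.2540 ← occupied
  → r_3 = 0.2540
beam 4: φ=0°, α=285°
  dir = (cos 285°, sin 285°) = (0.2588, -0.9659); from cell (1,1)
  next x-line at t=0.9273, next y-line at t=0.2278; Δt_x=3.8637, Δt_y=1.0353
    y: enter (1,0) at t=0.2278 ← occupied
  → r_4 = 0.2278
beam 5: φ=45°, α=330°
  dir = (cos 330°, sin 330°) = (0.8660, -0.5000); from cell (1,1)
  next x-line at t=0.2771, next y-line at t=0.4400; Δt_x=1.1547, Δt_y=2.0000
    x: enter (2,1) at t=0.2771
    y: enter (2,0) at t=0.4400 ← occupied
  → r_5 = 0.4400
beam 6: φ=90°, α=15°
  dir = (cos 15°, sin 15°) = (0.9659, 0.2588); from cell (1,1)
  next x-line at t=0.2485, next y-line at t=3.0137; Δt_x=1.0353, Δt_y=3.8637
    x: enter (2,1) at t=0.2485
    x: enter (3,1) at t=1.2837
    x: enter (4,1) at t=2.3190
    y: enter (4,2) at t=3.0137
    x: enter (5,2) at t=3.3543
    x: enter (6,2) at t=4.3896 ← occupied
  → r_6 = 4.3896
beam 7: φ=135°, α=60°
  dir = (cos 60°, sin 60°) = (0.5000, 0.8660); from cell (1,1)
  next x-line at t=0.4800, next y-line at t=0.9007; Δt_x=2.0000, Δt_y=1.1547
    x: enter (2,1) at t=0.4800
    y: enter (2,2) at t=0.9007
    y: enter (2,3) at t=2.0554
    x: enter (3,3) at t=2.4800
    y: enter (3,4) at t=3.2101 ← occupied
  → r_7 = 3.2101

ranges = [0.8776, 0.7868, 0.2540, 0.2278, 0.4400, 4.3896, 3.2101]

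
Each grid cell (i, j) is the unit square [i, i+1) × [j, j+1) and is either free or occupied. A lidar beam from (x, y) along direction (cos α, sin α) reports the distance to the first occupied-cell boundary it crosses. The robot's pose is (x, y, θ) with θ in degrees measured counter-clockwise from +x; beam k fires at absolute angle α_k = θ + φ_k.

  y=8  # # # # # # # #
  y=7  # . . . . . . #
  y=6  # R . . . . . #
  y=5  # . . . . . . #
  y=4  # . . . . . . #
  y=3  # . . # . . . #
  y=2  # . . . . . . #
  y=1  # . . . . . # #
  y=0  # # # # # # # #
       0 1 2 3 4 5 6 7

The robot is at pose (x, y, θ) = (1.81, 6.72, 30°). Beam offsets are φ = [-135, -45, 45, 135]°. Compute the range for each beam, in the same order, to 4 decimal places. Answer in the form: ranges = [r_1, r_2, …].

ranges = [3.1296, 5.3731, 1.3252, 0.8386]

beam 1: φ=-135°, α=255°
  direction (-0.2588, -0.9659); cell (1,6); t to first gridline: x 3.1296, y 0.7454 (then +3.8637 / +1.0353)
    (1,5) via y @ 0.7454
    (1,4) via y @ 1.7807
    (1,3) via y @ 2.8160
    (0,3) via x @ 3.1296  # hit
  → r_1 = 3.1296
beam 2: φ=-45°, α=345°
  direction (0.9659, -0.2588); cell (1,6); t to first gridline: x 0.1967, y 2.7819 (then +1.0353 / +3.8637)
    (2,6) via x @ 0.1967
    (3,6) via x @ 1.2320
    (4,6) via x @ 2.2673
    (4,5) via y @ 2.7819
    (5,5) via x @ 3.3025
    (6,5) via x @ 4.3378
    (7,5) via x @ 5.3731  # hit
  → r_2 = 5.3731
beam 3: φ=45°, α=75°
  direction (0.2588, 0.9659); cell (1,6); t to first gridline: x 0.7341, y 0.2899 (then +3.8637 / +1.0353)
    (1,7) via y @ 0.2899
    (2,7) via x @ 0.7341
    (2,8) via y @ 1.3252  # hit
  → r_3 = 1.3252
beam 4: φ=135°, α=165°
  direction (-0.9659, 0.2588); cell (1,6); t to first gridline: x 0.8386, y 1.0818 (then +1.0353 / +3.8637)
    (0,6) via x @ 0.8386  # hit
  → r_4 = 0.8386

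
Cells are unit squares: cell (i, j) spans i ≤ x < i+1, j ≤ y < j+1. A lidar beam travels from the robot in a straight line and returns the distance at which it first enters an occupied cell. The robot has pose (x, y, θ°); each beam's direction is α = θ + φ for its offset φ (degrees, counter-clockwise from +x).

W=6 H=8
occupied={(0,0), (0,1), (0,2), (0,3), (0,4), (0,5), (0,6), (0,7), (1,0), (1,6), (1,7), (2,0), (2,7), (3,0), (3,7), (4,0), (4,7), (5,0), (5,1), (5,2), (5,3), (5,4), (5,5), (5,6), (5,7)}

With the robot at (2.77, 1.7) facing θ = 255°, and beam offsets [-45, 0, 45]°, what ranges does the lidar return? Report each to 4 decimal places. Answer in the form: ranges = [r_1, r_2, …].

beam 1: φ=-45°, α=210°
  d=(-0.8660,-0.5000)  start (2,1)  tX=0.8891 tY=1.4000  stride 1/|dx|=1.1547 1/|dy|=2.0000
    cross x-line → (1,1), t=0.8891
    cross y-line → (1,0), t=1.4000 (wall)
  → r_1 = 1.4000
beam 2: φ=0°, α=255°
  d=(-0.2588,-0.9659)  start (2,1)  tX=2.9751 tY=0.7247  stride 1/|dx|=3.8637 1/|dy|=1.0353
    cross y-line → (2,0), t=0.7247 (wall)
  → r_2 = 0.7247
beam 3: φ=45°, α=300°
  d=(0.5000,-0.8660)  start (2,1)  tX=0.4600 tY=0.8083  stride 1/|dx|=2.0000 1/|dy|=1.1547
    cross x-line → (3,1), t=0.4600
    cross y-line → (3,0), t=0.8083 (wall)
  → r_3 = 0.8083

ranges = [1.4000, 0.7247, 0.8083]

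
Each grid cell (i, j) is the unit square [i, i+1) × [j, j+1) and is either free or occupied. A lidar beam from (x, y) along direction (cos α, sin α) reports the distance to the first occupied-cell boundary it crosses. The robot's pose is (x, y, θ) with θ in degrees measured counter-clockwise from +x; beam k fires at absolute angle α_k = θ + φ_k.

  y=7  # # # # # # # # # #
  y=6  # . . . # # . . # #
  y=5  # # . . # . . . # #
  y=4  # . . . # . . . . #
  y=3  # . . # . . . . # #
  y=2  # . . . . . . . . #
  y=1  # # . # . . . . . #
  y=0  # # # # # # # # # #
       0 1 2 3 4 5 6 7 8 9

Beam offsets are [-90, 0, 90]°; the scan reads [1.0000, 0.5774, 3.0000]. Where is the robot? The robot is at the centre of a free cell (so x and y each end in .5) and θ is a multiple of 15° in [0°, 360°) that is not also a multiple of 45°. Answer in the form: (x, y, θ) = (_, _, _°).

(x, y, θ) = (5.5, 1.5, 300°)

Candidates: 37 free-cell centres × 16 headings = 592 poses. Raycast each; keep the one whose scan matches to 4 dp.
  (6.5, 2.5, 75°): beam 1 = 2.5882 ≠ 1.0000 ✗
  (2.5, 4.5, 120°): beam 1 = 1.7321 ≠ 1.0000 ✗
  (3.5, 5.5, 345°): beam 1 = 1.5529 ≠ 1.0000 ✗
  …
  (5.5, 1.5, 300°): r_1=1.0000, r_2=0.5774, r_3=3.0000 — all match ✓
No second candidate reproduces the full scan.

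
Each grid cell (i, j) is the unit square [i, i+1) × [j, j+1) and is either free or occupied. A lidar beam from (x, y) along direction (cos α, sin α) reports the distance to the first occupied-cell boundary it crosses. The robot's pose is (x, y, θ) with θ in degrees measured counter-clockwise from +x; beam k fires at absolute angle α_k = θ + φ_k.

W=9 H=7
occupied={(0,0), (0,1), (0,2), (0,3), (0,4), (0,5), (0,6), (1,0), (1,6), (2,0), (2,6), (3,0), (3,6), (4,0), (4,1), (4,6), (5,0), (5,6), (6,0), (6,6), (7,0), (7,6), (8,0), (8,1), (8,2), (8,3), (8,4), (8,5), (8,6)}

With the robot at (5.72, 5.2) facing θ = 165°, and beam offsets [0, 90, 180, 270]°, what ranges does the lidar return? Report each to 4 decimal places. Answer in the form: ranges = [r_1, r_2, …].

beam 1: φ=0°, α=165°
  cosα=-0.9659 sinα=0.2588 | (5,5) | tMaxX 0.7454 tMaxY 3.0910 | tΔX 1.0353 tΔY 3.8637
    t=0.7454 [x] (4,5)
    t=1.7807 [x] (3,5)
    t=2.8160 [x] (2,5)
    t=3.0910 [y] (2,6) — stop
  → r_1 = 3.0910
beam 2: φ=90°, α=255°
  cosα=-0.2588 sinα=-0.9659 | (5,5) | tMaxX 2.7819 tMaxY 0.2071 | tΔX 3.8637 tΔY 1.0353
    t=0.2071 [y] (5,4)
    t=1.2423 [y] (5,3)
    t=2.2776 [y] (5,2)
    t=2.7819 [x] (4,2)
    t=3.3129 [y] (4,1) — stop
  → r_2 = 3.3129
beam 3: φ=180°, α=345°
  cosα=0.9659 sinα=-0.2588 | (5,5) | tMaxX 0.2899 tMaxY 0.7727 | tΔX 1.0353 tΔY 3.8637
    t=0.2899 [x] (6,5)
    t=0.7727 [y] (6,4)
    t=1.3252 [x] (7,4)
    t=2.3604 [x] (8,4) — stop
  → r_3 = 2.3604
beam 4: φ=270°, α=75°
  cosα=0.2588 sinα=0.9659 | (5,5) | tMaxX 1.0818 tMaxY 0.8282 | tΔX 3.8637 tΔY 1.0353
    t=0.8282 [y] (5,6) — stop
  → r_4 = 0.8282

ranges = [3.0910, 3.3129, 2.3604, 0.8282]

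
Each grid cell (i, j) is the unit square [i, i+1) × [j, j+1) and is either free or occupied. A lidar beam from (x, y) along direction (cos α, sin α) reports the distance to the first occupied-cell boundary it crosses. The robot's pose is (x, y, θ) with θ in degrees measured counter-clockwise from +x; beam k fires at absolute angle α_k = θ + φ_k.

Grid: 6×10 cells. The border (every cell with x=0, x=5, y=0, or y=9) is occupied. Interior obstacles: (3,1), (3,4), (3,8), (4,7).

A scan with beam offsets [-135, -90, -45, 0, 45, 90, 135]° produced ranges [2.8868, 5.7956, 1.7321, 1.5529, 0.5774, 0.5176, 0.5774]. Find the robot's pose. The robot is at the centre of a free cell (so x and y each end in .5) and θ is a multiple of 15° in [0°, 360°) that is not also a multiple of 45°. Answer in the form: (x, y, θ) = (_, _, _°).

Candidates: 28 free-cell centres × 16 headings = 448 poses. Raycast each; keep the one whose scan matches to 4 dp.
  (2.5, 8.5, 195°): beam 1 = 0.5774 ≠ 2.8868 ✗
  (2.5, 7.5, 240°): beam 1 = 1.5529 ≠ 2.8868 ✗
  (1.5, 5.5, 15°): beam 1 = 1.0000 ≠ 2.8868 ✗
  (1.5, 7.5, 240°): beam 1 = 1.5529 ≠ 2.8868 ✗
  …
  (2.5, 1.5, 195°): r_1=2.8868, r_2=5.7956, r_3=1.7321, r_4=1.5529, r_5=0.5774, r_6=0.5176, r_7=0.5774 — all match ✓
No second candidate reproduces the full scan.

(x, y, θ) = (2.5, 1.5, 195°)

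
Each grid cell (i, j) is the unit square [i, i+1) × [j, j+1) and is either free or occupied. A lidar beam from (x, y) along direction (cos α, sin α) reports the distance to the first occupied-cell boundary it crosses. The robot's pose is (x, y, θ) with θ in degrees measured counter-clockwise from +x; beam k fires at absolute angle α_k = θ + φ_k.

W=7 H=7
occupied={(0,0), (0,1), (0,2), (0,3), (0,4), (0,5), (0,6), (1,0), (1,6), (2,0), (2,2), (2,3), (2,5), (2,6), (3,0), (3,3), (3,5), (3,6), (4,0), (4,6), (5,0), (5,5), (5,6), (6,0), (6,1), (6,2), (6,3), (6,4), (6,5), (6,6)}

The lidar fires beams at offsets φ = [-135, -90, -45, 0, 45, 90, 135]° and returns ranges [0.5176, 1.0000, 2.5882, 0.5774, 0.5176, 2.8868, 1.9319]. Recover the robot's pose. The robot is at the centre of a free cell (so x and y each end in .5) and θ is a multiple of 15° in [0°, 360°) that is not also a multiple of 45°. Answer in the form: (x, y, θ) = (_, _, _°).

(x, y, θ) = (3.5, 4.5, 240°)

Candidates: 19 free-cell centres × 16 headings = 304 poses. Raycast each; keep the one whose scan matches to 4 dp.
  (4.5, 2.5, 30°): beam 1 = 1.5529 ≠ 0.5176 ✗
  (1.5, 3.5, 120°): beam 2 = 0.5774 ≠ 1.0000 ✗
  (4.5, 4.5, 120°): beam 1 = 1.5529 ≠ 0.5176 ✗
  …
  (3.5, 4.5, 240°): r_1=0.5176, r_2=1.0000, r_3=2.5882, r_4=0.5774, r_5=0.5176, r_6=2.8868, r_7=1.9319 — all match ✓
Only this pose fits every beam.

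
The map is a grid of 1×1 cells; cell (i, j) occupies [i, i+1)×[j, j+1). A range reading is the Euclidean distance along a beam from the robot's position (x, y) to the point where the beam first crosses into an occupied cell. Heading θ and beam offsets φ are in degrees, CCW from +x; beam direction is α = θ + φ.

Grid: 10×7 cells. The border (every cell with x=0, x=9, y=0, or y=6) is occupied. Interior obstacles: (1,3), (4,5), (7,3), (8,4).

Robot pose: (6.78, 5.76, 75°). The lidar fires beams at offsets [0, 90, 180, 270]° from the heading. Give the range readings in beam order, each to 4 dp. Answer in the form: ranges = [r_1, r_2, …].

ranges = [0.2485, 0.9273, 4.9279, 2.2983]

beam 1: φ=0°, α=75°
  dir = (cos 75°, sin 75°) = (0.2588, 0.9659); from cell (6,5)
  next x-line at t=0.8500, next y-line at t=0.2485; Δt_x=3.8637, Δt_y=1.0353
    y: enter (6,6) at t=0.2485 ← occupied
  → r_1 = 0.2485
beam 2: φ=90°, α=165°
  dir = (cos 165°, sin 165°) = (-0.9659, 0.2588); from cell (6,5)
  next x-line at t=0.8075, next y-line at t=0.9273; Δt_x=1.0353, Δt_y=3.8637
    x: enter (5,5) at t=0.8075
    y: enter (5,6) at t=0.9273 ← occupied
  → r_2 = 0.9273
beam 3: φ=180°, α=255°
  dir = (cos 255°, sin 255°) = (-0.2588, -0.9659); from cell (6,5)
  next x-line at t=3.0137, next y-line at t=0.7868; Δt_x=3.8637, Δt_y=1.0353
    y: enter (6,4) at t=0.7868
    y: enter (6,3) at t=1.8221
    y: enter (6,2) at t=2.8574
    x: enter (5,2) at t=3.0137
    y: enter (5,1) at t=3.8926
    y: enter (5,0) at t=4.9279 ← occupied
  → r_3 = 4.9279
beam 4: φ=270°, α=345°
  dir = (cos 345°, sin 345°) = (0.9659, -0.2588); from cell (6,5)
  next x-line at t=0.2278, next y-line at t=2.9364; Δt_x=1.0353, Δt_y=3.8637
    x: enter (7,5) at t=0.2278
    x: enter (8,5) at t=1.2630
    x: enter (9,5) at t=2.2983 ← occupied
  → r_4 = 2.2983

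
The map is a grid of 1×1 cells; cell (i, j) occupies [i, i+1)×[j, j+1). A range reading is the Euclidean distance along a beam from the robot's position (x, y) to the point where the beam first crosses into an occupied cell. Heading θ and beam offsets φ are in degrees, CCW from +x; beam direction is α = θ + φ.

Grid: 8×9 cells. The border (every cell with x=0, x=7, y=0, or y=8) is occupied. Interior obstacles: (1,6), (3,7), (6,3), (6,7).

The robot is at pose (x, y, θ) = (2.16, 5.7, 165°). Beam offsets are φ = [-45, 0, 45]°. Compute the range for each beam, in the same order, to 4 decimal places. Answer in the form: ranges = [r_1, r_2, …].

beam 1: φ=-45°, α=120°
  direction (-0.5000, 0.8660); cell (2,5); t to first gridline: x 0.3200, y 0.3464 (then +2.0000 / +1.1547)
    (1,5) via x @ 0.3200
    (1,6) via y @ 0.3464  # hit
  → r_1 = 0.3464
beam 2: φ=0°, α=165°
  direction (-0.9659, 0.2588); cell (2,5); t to first gridline: x 0.1656, y 1.1591 (then +1.0353 / +3.8637)
    (1,5) via x @ 0.1656
    (1,6) via y @ 1.1591  # hit
  → r_2 = 1.1591
beam 3: φ=45°, α=210°
  direction (-0.8660, -0.5000); cell (2,5); t to first gridline: x 0.1848, y 1.4000 (then +1.1547 / +2.0000)
    (1,5) via x @ 0.1848
    (0,5) via x @ 1.3395  # hit
  → r_3 = 1.3395

ranges = [0.3464, 1.1591, 1.3395]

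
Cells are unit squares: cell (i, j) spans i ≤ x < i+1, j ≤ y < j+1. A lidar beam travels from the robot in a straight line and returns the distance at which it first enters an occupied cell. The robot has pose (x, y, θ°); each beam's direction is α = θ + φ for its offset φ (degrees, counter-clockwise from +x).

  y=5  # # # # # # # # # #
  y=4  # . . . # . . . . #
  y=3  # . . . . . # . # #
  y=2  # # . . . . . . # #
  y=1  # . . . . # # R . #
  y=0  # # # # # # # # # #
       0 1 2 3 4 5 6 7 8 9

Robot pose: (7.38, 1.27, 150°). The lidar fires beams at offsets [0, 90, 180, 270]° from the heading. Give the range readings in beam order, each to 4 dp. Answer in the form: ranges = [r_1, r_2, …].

ranges = [0.4388, 0.3118, 0.5400, 1.2400]

beam 1: φ=0°, α=150°
  dir = (cos 150°, sin 150°) = (-0.8660, 0.5000); from cell (7,1)
  next x-line at t=0.4388, next y-line at t=1.4600; Δt_x=1.1547, Δt_y=2.0000
    x: enter (6,1) at t=0.4388 ← occupied
  → r_1 = 0.4388
beam 2: φ=90°, α=240°
  dir = (cos 240°, sin 240°) = (-0.5000, -0.8660); from cell (7,1)
  next x-line at t=0.7600, next y-line at t=0.3118; Δt_x=2.0000, Δt_y=1.1547
    y: enter (7,0) at t=0.3118 ← occupied
  → r_2 = 0.3118
beam 3: φ=180°, α=330°
  dir = (cos 330°, sin 330°) = (0.8660, -0.5000); from cell (7,1)
  next x-line at t=0.7159, next y-line at t=0.5400; Δt_x=1.1547, Δt_y=2.0000
    y: enter (7,0) at t=0.5400 ← occupied
  → r_3 = 0.5400
beam 4: φ=270°, α=60°
  dir = (cos 60°, sin 60°) = (0.5000, 0.8660); from cell (7,1)
  next x-line at t=1.2400, next y-line at t=0.8429; Δt_x=2.0000, Δt_y=1.1547
    y: enter (7,2) at t=0.8429
    x: enter (8,2) at t=1.2400 ← occupied
  → r_4 = 1.2400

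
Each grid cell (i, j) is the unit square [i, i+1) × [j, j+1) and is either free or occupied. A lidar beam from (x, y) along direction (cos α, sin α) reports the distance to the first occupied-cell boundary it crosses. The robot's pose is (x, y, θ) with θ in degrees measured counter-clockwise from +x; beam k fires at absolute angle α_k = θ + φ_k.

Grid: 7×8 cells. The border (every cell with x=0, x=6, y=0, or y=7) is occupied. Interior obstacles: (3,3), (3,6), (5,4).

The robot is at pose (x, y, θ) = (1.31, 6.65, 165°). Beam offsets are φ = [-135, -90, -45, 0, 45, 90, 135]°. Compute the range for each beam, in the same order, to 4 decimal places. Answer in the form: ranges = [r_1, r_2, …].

beam 1: φ=-135°, α=30°
  direction (0.8660, 0.5000); cell (1,6); t to first gridline: x 0.7967, y 0.7000 (then +1.1547 / +2.0000)
    (1,7) via y @ 0.7000  # hit
  → r_1 = 0.7000
beam 2: φ=-90°, α=75°
  direction (0.2588, 0.9659); cell (1,6); t to first gridline: x 2.6660, y 0.3623 (then +3.8637 / +1.0353)
    (1,7) via y @ 0.3623  # hit
  → r_2 = 0.3623
beam 3: φ=-45°, α=120°
  direction (-0.5000, 0.8660); cell (1,6); t to first gridline: x 0.6200, y 0.4041 (then +2.0000 / +1.1547)
    (1,7) via y @ 0.4041  # hit
  → r_3 = 0.4041
beam 4: φ=0°, α=165°
  direction (-0.9659, 0.2588); cell (1,6); t to first gridline: x 0.3209, y 1.3523 (then +1.0353 / +3.8637)
    (0,6) via x @ 0.3209  # hit
  → r_4 = 0.3209
beam 5: φ=45°, α=210°
  direction (-0.8660, -0.5000); cell (1,6); t to first gridline: x 0.3580, y 1.3000 (then +1.1547 / +2.0000)
    (0,6) via x @ 0.3580  # hit
  → r_5 = 0.3580
beam 6: φ=90°, α=255°
  direction (-0.2588, -0.9659); cell (1,6); t to first gridline: x 1.1977, y 0.6729 (then +3.8637 / +1.0353)
    (1,5) via y @ 0.6729
    (0,5) via x @ 1.1977  # hit
  → r_6 = 1.1977
beam 7: φ=135°, α=300°
  direction (0.5000, -0.8660); cell (1,6); t to first gridline: x 1.3800, y 0.7506 (then +2.0000 / +1.1547)
    (1,5) via y @ 0.7506
    (2,5) via x @ 1.3800
    (2,4) via y @ 1.9053
    (2,3) via y @ 3.0600
    (3,3) via x @ 3.3800  # hit
  → r_7 = 3.3800

ranges = [0.7000, 0.3623, 0.4041, 0.3209, 0.3580, 1.1977, 3.3800]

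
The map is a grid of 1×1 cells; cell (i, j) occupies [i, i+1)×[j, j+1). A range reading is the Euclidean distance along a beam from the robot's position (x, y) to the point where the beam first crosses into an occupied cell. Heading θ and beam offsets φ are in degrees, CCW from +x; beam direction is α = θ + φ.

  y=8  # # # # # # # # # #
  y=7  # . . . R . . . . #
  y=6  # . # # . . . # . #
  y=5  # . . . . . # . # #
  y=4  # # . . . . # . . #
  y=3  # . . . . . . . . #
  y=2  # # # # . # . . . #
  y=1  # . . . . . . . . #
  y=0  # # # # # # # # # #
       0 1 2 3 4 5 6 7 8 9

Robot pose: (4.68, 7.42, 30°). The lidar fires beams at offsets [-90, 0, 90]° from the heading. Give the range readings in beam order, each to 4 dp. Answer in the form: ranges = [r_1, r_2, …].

ranges = [2.6400, 1.1600, 0.6697]

beam 1: φ=-90°, α=300°
  cosα=0.5000 sinα=-0.8660 | (4,7) | tMaxX 0.6400 tMaxY 0.4850 | tΔX 2.0000 tΔY 1.1547
    t=0.4850 [y] (4,6)
    t=0.6400 [x] (5,6)
    t=1.6397 [y] (5,5)
    t=2.6400 [x] (6,5) — stop
  → r_1 = 2.6400
beam 2: φ=0°, α=30°
  cosα=0.8660 sinα=0.5000 | (4,7) | tMaxX 0.3695 tMaxY 1.1600 | tΔX 1.1547 tΔY 2.0000
    t=0.3695 [x] (5,7)
    t=1.1600 [y] (5,8) — stop
  → r_2 = 1.1600
beam 3: φ=90°, α=120°
  cosα=-0.5000 sinα=0.8660 | (4,7) | tMaxX 1.3600 tMaxY 0.6697 | tΔX 2.0000 tΔY 1.1547
    t=0.6697 [y] (4,8) — stop
  → r_3 = 0.6697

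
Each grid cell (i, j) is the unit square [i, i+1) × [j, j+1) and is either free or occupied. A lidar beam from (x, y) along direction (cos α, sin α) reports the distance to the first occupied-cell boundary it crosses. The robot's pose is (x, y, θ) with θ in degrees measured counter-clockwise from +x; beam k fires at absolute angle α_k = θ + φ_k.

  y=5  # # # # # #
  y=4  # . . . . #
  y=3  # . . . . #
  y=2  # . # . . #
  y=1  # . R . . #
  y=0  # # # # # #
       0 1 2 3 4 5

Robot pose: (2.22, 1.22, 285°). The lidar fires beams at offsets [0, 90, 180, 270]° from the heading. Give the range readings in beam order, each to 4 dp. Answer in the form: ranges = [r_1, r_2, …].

beam 1: φ=0°, α=285°
  d=(0.2588,-0.9659)  start (2,1)  tX=3.0137 tY=0.2278  stride 1/|dx|=3.8637 1/|dy|=1.0353
    cross y-line → (2,0), t=0.2278 (wall)
  → r_1 = 0.2278
beam 2: φ=90°, α=15°
  d=(0.9659,0.2588)  start (2,1)  tX=0.8075 tY=3.0137  stride 1/|dx|=1.0353 1/|dy|=3.8637
    cross x-line → (3,1), t=0.8075
    cross x-line → (4,1), t=1.8428
    cross x-line → (5,1), t=2.8781 (wall)
  → r_2 = 2.8781
beam 3: φ=180°, α=105°
  d=(-0.2588,0.9659)  start (2,1)  tX=0.8500 tY=0.8075  stride 1/|dx|=3.8637 1/|dy|=1.0353
    cross y-line → (2,2), t=0.8075 (wall)
  → r_3 = 0.8075
beam 4: φ=270°, α=195°
  d=(-0.9659,-0.2588)  start (2,1)  tX=0.2278 tY=0.8500  stride 1/|dx|=1.0353 1/|dy|=3.8637
    cross x-line → (1,1), t=0.2278
    cross y-line → (1,0), t=0.8500 (wall)
  → r_4 = 0.8500

ranges = [0.2278, 2.8781, 0.8075, 0.8500]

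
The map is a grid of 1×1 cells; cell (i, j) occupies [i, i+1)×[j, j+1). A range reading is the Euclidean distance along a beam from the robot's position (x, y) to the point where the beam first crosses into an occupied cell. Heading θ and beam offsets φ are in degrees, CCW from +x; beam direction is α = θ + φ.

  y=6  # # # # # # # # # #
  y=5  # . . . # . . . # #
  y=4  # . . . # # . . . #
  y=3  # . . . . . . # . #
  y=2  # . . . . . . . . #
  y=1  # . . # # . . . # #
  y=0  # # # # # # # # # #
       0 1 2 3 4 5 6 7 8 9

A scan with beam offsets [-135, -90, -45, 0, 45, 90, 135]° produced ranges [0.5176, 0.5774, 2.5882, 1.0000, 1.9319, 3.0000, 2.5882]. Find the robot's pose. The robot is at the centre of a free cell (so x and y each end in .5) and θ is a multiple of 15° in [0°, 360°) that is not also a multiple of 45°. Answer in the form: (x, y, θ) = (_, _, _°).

Enumerate (i+0.5, j+0.5, θ) over the 32 free cells and 16 admissible headings. For each, cast all 7 beams and compare to the given ranges.
  (1.5, 3.5, 75°): beam 1 = 2.8868 ≠ 0.5176 ✗
  (6.5, 3.5, 210°): beam 1 = 2.5882 ≠ 0.5176 ✗
  (1.5, 1.5, 60°): beam 2 = 1.0000 ≠ 0.5774 ✗
  (3.5, 3.5, 105°): beam 1 = 5.0000 ≠ 0.5176 ✗
  (1.5, 2.5, 240°): beam 1 = 1.9319 ≠ 0.5176 ✗
  …
  (6.5, 3.5, 120°): r_1=0.5176, r_2=0.5774, r_3=2.5882, r_4=1.0000, r_5=1.9319, r_6=3.0000, r_7=2.5882 — all match ✓
Unique over the lattice → pose = (6.5, 3.5, 120°).

(x, y, θ) = (6.5, 3.5, 120°)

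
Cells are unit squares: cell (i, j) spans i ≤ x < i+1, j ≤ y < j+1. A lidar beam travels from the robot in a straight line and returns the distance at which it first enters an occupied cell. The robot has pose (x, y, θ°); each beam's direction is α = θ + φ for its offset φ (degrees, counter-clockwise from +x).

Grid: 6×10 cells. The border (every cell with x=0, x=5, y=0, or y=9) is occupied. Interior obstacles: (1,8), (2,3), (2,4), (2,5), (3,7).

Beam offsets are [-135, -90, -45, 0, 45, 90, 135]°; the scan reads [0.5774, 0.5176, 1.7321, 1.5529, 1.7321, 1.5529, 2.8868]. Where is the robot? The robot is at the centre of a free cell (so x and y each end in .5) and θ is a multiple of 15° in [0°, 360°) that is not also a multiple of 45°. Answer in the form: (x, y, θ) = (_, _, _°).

(x, y, θ) = (2.5, 2.5, 195°)

Enumerate (i+0.5, j+0.5, θ) over the 27 free cells and 16 admissible headings. For each, cast all 7 beams and compare to the given ranges.
  (4.5, 4.5, 15°): beam 1 = 4.0415 ≠ 0.5774 ✗
  (4.5, 7.5, 240°): beam 1 = 1.5529 ≠ 0.5774 ✗
  (2.5, 7.5, 300°): beam 1 = 1.5529 ≠ 0.5774 ✗
  (3.5, 1.5, 330°): beam 1 = 1.9319 ≠ 0.5774 ✗
  …
  (2.5, 2.5, 195°): r_1=0.5774, r_2=0.5176, r_3=1.7321, r_4=1.5529, r_5=1.7321, r_6=1.5529, r_7=2.8868 — all match ✓
No second candidate reproduces the full scan.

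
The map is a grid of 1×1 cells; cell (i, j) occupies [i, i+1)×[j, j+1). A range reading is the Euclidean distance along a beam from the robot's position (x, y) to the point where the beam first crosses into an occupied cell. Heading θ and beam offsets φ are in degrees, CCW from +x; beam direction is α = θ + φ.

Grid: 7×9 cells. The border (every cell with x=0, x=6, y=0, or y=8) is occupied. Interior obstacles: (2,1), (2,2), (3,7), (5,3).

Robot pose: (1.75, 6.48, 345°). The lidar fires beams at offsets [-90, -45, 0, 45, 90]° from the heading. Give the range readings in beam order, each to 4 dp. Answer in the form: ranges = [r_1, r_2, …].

ranges = [2.8978, 6.3278, 4.3999, 1.4434, 1.5736]

beam 1: φ=-90°, α=255°
  cosα=-0.2588 sinα=-0.9659 | (1,6) | tMaxX 2.8978 tMaxY 0.4969 | tΔX 3.8637 tΔY 1.0353
    t=0.4969 [y] (1,5)
    t=1.5322 [y] (1,4)
    t=2.5675 [y] (1,3)
    t=2.8978 [x] (0,3) — stop
  → r_1 = 2.8978
beam 2: φ=-45°, α=300°
  cosα=0.5000 sinα=-0.8660 | (1,6) | tMaxX 0.5000 tMaxY 0.5543 | tΔX 2.0000 tΔY 1.1547
    t=0.5000 [x] (2,6)
    t=0.5543 [y] (2,5)
    t=1.7090 [y] (2,4)
    t=2.5000 [x] (3,4)
    t=2.8637 [y] (3,3)
    t=4.0184 [y] (3,2)
    t=4.5000 [x] (4,2)
    t=5.1731 [y] (4,1)
    t=6.3278 [y] (4,0) — stop
  → r_2 = 6.3278
beam 3: φ=0°, α=345°
  cosα=0.9659 sinα=-0.2588 | (1,6) | tMaxX 0.2588 tMaxY 1.8546 | tΔX 1.0353 tΔY 3.8637
    t=0.2588 [x] (2,6)
    t=1.2941 [x] (3,6)
    t=1.8546 [y] (3,5)
    t=2.3294 [x] (4,5)
    t=3.3646 [x] (5,5)
    t=4.3999 [x] (6,5) — stop
  → r_3 = 4.3999
beam 4: φ=45°, α=30°
  cosα=0.8660 sinα=0.5000 | (1,6) | tMaxX 0.2887 tMaxY 1.0400 | tΔX 1.1547 tΔY 2.0000
    t=0.2887 [x] (2,6)
    t=1.0400 [y] (2,7)
    t=1.4434 [x] (3,7) — stop
  → r_4 = 1.4434
beam 5: φ=90°, α=75°
  cosα=0.2588 sinα=0.9659 | (1,6) | tMaxX 0.9659 tMaxY 0.5383 | tΔX 3.8637 tΔY 1.0353
    t=0.5383 [y] (1,7)
    t=0.9659 [x] (2,7)
    t=1.5736 [y] (2,8) — stop
  → r_5 = 1.5736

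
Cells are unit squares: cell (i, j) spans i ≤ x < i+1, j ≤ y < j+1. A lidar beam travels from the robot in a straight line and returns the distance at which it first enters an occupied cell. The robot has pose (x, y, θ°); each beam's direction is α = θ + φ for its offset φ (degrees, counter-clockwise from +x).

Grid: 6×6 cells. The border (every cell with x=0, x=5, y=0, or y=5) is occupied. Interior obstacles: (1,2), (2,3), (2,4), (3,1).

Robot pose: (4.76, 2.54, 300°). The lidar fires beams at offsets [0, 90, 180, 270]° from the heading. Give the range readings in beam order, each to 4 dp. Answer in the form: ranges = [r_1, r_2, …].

beam 1: φ=0°, α=300°
  direction (0.5000, -0.8660); cell (4,2); t to first gridline: x 0.4800, y 0.6235 (then +2.0000 / +1.1547)
    (5,2) via x @ 0.4800  # hit
  → r_1 = 0.4800
beam 2: φ=90°, α=30°
  direction (0.8660, 0.5000); cell (4,2); t to first gridline: x 0.2771, y 0.9200 (then +1.1547 / +2.0000)
    (5,2) via x @ 0.2771  # hit
  → r_2 = 0.2771
beam 3: φ=180°, α=120°
  direction (-0.5000, 0.8660); cell (4,2); t to first gridline: x 1.5200, y 0.5312 (then +2.0000 / +1.1547)
    (4,3) via y @ 0.5312
    (3,3) via x @ 1.5200
    (3,4) via y @ 1.6859
    (3,5) via y @ 2.8406  # hit
  → r_3 = 2.8406
beam 4: φ=270°, α=210°
  direction (-0.8660, -0.5000); cell (4,2); t to first gridline: x 0.8776, y 1.0800 (then +1.1547 / +2.0000)
    (3,2) via x @ 0.8776
    (3,1) via y @ 1.0800  # hit
  → r_4 = 1.0800

ranges = [0.4800, 0.2771, 2.8406, 1.0800]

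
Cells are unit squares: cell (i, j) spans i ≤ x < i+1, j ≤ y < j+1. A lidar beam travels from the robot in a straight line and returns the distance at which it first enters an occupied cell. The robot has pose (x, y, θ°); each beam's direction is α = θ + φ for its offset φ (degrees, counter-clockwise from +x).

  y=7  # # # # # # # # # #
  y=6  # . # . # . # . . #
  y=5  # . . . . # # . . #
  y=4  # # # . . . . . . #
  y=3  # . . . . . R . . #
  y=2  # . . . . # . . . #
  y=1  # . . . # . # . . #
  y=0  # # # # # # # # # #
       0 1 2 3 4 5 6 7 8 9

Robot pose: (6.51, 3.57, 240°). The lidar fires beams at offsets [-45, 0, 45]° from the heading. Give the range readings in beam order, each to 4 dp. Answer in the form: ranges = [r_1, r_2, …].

ranges = [5.7044, 1.0200, 1.6254]

beam 1: φ=-45°, α=195°
  direction (-0.9659, -0.2588); cell (6,3); t to first gridline: x 0.5280, y 2.2023 (then +1.0353 / +3.8637)
    (5,3) via x @ 0.5280
    (4,3) via x @ 1.5633
    (4,2) via y @ 2.2023
    (3,2) via x @ 2.5985
    (2,2) via x @ 3.6338
    (1,2) via x @ 4.6691
    (0,2) via x @ 5.7044  # hit
  → r_1 = 5.7044
beam 2: φ=0°, α=240°
  direction (-0.5000, -0.8660); cell (6,3); t to first gridline: x 1.0200, y 0.6582 (then +2.0000 / +1.1547)
    (6,2) via y @ 0.6582
    (5,2) via x @ 1.0200  # hit
  → r_2 = 1.0200
beam 3: φ=45°, α=285°
  direction (0.2588, -0.9659); cell (6,3); t to first gridline: x 1.8932, y 0.5901 (then +3.8637 / +1.0353)
    (6,2) via y @ 0.5901
    (6,1) via y @ 1.6254  # hit
  → r_3 = 1.6254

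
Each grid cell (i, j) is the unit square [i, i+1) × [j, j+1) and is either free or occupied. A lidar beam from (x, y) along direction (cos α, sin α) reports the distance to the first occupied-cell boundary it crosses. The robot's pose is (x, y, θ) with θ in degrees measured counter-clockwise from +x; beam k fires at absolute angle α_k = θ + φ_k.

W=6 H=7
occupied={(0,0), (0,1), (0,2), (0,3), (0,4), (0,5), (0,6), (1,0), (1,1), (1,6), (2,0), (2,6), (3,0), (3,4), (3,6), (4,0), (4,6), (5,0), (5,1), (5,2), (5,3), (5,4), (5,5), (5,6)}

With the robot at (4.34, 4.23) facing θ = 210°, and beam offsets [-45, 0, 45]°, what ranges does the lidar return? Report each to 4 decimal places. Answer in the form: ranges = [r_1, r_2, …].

beam 1: φ=-45°, α=165°
  cosα=-0.9659 sinα=0.2588 | (4,4) | tMaxX 0.3520 tMaxY 2.9751 | tΔX 1.0353 tΔY 3.8637
    t=0.3520 [x] (3,4) — stop
  → r_1 = 0.3520
beam 2: φ=0°, α=210°
  cosα=-0.8660 sinα=-0.5000 | (4,4) | tMaxX 0.3926 tMaxY 0.4600 | tΔX 1.1547 tΔY 2.0000
    t=0.3926 [x] (3,4) — stop
  → r_2 = 0.3926
beam 3: φ=45°, α=255°
  cosα=-0.2588 sinα=-0.9659 | (4,4) | tMaxX 1.3137 tMaxY 0.2381 | tΔX 3.8637 tΔY 1.0353
    t=0.2381 [y] (4,3)
    t=1.2734 [y] (4,2)
    t=1.3137 [x] (3,2)
    t=2.3087 [y] (3,1)
    t=3.3439 [y] (3,0) — stop
  → r_3 = 3.3439

ranges = [0.3520, 0.3926, 3.3439]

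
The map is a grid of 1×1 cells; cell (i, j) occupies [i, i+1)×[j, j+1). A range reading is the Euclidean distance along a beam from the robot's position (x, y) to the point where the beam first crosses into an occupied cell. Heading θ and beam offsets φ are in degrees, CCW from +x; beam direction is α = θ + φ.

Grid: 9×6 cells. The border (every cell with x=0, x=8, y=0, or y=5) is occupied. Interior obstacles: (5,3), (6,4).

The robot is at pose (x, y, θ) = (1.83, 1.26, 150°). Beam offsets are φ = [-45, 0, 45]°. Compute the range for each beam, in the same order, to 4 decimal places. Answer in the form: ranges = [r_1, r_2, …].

beam 1: φ=-45°, α=105°
  dir = (cos 105°, sin 105°) = (-0.2588, 0.9659); from cell (1,1)
  next x-line at t=3.2069, next y-line at t=0.7661; Δt_x=3.8637, Δt_y=1.0353
    y: enter (1,2) at t=0.7661
    y: enter (1,3) at t=1.8014
    y: enter (1,4) at t=2.8367
    x: enter (0,4) at t=3.2069 ← occupied
  → r_1 = 3.2069
beam 2: φ=0°, α=150°
  dir = (cos 150°, sin 150°) = (-0.8660, 0.5000); from cell (1,1)
  next x-line at t=0.9584, next y-line at t=1.4800; Δt_x=1.1547, Δt_y=2.0000
    x: enter (0,1) at t=0.9584 ← occupied
  → r_2 = 0.9584
beam 3: φ=45°, α=195°
  dir = (cos 195°, sin 195°) = (-0.9659, -0.2588); from cell (1,1)
  next x-line at t=0.8593, next y-line at t=1.0046; Δt_x=1.0353, Δt_y=3.8637
    x: enter (0,1) at t=0.8593 ← occupied
  → r_3 = 0.8593

ranges = [3.2069, 0.9584, 0.8593]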